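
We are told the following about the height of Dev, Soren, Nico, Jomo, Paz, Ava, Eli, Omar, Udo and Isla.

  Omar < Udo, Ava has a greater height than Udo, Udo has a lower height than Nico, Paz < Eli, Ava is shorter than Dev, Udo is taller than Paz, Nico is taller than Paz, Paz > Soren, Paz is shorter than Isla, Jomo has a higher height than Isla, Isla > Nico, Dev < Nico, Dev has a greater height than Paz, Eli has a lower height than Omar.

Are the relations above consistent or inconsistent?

consistent

Every relation is compatible with Soren < Paz < Eli < Omar < Udo < Ava < Dev < Nico < Isla < Jomo; the set is consistent.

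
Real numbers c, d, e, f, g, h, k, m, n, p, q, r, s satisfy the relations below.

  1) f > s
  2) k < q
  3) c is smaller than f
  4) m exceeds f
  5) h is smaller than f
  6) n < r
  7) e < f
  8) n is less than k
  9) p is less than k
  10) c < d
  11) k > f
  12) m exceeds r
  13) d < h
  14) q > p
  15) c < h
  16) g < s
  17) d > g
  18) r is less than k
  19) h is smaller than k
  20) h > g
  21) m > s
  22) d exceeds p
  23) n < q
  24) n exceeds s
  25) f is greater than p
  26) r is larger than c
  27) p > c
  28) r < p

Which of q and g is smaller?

The relevant relations are g < s; s < n; n < r; r < p; p < d; d < h; h < f; f < k; k < q.
Together: g < s < n < r < p < d < h < f < k < q.
So g < q; g is the smaller of the two.

g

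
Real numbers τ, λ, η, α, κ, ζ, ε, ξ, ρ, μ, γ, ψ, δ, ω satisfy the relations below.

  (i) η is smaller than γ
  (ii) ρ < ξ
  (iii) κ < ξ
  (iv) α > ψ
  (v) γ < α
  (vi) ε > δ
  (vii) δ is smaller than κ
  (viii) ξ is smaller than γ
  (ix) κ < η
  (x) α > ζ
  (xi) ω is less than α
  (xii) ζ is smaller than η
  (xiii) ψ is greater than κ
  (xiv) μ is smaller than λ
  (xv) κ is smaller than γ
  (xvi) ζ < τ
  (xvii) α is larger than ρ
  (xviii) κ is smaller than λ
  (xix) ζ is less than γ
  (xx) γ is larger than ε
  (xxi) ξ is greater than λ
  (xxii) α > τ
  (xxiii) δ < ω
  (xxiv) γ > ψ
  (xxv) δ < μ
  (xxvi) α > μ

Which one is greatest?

Chaining downward from α: directly below it, ρ, μ, ζ, ψ, τ, ω, γ; then δ, κ, ε, ξ, η; then λ.
That covers every other element, and nothing is given above α, so α is the greatest.

α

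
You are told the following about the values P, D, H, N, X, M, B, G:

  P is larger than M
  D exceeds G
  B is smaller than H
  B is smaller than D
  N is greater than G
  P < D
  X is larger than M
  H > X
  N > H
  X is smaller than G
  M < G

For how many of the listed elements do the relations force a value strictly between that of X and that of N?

The relations place X below N. An element lies strictly between them when it is forced above X and also forced below N.
Above X: {G, D, H}. Below N: {M, B, G, H}.
Intersection: {G, H} — 2.

2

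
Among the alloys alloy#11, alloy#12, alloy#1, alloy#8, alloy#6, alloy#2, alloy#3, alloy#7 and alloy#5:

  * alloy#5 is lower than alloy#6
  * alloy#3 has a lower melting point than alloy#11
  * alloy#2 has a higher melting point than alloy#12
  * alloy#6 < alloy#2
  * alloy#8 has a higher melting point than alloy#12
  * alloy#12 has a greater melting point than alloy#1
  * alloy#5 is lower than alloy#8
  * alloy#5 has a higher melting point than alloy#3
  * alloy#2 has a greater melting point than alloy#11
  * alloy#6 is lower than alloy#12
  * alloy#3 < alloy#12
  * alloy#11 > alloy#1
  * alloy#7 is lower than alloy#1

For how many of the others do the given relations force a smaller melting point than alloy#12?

5

The elements the relations force below alloy#12 are alloy#7, alloy#3, alloy#5, alloy#6, alloy#1 — no chain reaches any other.
That is 5.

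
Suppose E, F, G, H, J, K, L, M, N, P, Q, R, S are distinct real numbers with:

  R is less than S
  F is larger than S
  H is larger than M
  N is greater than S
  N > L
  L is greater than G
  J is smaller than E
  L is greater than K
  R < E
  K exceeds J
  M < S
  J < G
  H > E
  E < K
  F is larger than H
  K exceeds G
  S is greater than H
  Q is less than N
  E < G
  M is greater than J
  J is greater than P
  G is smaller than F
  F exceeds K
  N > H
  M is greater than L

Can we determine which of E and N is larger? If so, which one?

E < G and G < K give E < K.
With K < L: E < G < K < L.
Then L < M extends the chain to M.
With M < H: E < G < K < L < M < H.
Then H < S extends the chain to S.
With S < N: E < G < K < L < M < H < S < N.
So N is larger.

N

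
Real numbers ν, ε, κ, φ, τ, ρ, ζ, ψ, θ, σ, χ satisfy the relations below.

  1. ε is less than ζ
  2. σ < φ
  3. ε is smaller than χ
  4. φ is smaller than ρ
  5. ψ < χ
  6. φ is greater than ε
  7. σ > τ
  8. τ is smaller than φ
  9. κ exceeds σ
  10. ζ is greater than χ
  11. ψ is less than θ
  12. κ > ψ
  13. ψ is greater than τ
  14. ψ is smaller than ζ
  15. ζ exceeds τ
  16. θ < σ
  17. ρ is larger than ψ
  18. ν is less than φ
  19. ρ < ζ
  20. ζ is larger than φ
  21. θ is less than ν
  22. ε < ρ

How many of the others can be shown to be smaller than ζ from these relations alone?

Directly below ζ: τ, ψ, ε, χ, φ, ρ.
One step further: ν, σ (8 so far).
One step further: θ (9 so far).
No other element is forced below ζ by the given relations, so the count is 9.

9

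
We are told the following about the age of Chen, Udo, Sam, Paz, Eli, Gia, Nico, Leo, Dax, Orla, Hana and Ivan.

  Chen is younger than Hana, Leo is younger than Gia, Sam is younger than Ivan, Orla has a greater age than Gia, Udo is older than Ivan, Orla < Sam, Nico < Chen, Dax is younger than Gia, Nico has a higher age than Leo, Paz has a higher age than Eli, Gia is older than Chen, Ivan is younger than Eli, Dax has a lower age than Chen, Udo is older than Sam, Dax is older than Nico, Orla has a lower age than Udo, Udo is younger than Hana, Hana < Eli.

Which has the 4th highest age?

The consecutive relations fix a unique order: Leo < Nico < Dax < Chen < Gia < Orla < Sam < Ivan < Udo < Hana < Eli < Paz.
Counting 4 from the largest end gives Udo.

Udo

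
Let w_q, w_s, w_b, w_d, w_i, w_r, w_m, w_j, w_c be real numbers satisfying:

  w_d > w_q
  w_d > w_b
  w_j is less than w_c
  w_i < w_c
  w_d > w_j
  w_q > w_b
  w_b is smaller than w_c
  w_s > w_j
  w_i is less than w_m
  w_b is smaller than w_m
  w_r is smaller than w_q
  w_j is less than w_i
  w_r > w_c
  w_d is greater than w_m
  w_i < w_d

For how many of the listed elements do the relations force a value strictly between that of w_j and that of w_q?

3

Chaining upward from w_j reaches: w_i, w_c, w_r, w_m, w_d, w_s.
Chaining downward from w_q reaches: w_i, w_b, w_c, w_r.
Strictly between w_j and w_q are those in both lists: w_i, w_c, w_r — 3 elements.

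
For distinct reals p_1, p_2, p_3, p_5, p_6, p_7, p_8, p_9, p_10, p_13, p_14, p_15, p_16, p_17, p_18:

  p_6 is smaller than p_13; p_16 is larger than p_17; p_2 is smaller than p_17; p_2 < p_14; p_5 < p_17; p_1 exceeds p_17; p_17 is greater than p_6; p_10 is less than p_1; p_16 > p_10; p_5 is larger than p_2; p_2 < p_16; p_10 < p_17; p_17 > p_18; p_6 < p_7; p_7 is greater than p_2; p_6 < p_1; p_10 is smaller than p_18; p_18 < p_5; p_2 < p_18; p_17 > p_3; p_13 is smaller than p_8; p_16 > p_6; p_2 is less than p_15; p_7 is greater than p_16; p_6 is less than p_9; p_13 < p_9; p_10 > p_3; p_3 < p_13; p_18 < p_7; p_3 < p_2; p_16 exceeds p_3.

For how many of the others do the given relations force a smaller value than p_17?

The elements the relations force below p_17 are p_3, p_6, p_2, p_10, p_18, p_5 — no chain reaches any other.
That is 6.

6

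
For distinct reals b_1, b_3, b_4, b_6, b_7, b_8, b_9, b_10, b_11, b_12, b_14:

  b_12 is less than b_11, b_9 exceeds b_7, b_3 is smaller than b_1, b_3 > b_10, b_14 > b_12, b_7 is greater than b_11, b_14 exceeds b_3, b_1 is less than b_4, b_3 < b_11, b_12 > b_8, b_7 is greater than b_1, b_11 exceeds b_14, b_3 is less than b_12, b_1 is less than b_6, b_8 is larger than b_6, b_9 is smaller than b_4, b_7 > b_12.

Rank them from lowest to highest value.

Nothing is placed below b_10, so it is least; from there b_10 < b_3; b_3 < b_1; b_1 < b_6; b_6 < b_8; b_8 < b_12; b_12 < b_14; b_14 < b_11; b_11 < b_7; b_7 < b_9; b_9 < b_4, each given directly.

b_10 < b_3 < b_1 < b_6 < b_8 < b_12 < b_14 < b_11 < b_7 < b_9 < b_4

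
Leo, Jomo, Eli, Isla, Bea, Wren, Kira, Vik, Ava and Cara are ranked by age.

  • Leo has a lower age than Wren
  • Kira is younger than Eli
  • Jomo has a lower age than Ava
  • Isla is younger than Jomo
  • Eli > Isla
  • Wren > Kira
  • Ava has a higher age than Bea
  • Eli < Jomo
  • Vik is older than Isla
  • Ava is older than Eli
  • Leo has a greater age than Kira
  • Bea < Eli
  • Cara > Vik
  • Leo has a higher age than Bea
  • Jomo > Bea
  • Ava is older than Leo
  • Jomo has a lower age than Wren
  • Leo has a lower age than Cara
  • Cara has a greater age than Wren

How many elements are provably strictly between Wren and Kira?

Chaining upward from Kira reaches: Eli, Jomo, Leo, Cara, Ava.
Chaining downward from Wren reaches: Isla, Bea, Eli, Jomo, Leo.
Strictly between Kira and Wren are those in both lists: Eli, Jomo, Leo — 3 elements.

3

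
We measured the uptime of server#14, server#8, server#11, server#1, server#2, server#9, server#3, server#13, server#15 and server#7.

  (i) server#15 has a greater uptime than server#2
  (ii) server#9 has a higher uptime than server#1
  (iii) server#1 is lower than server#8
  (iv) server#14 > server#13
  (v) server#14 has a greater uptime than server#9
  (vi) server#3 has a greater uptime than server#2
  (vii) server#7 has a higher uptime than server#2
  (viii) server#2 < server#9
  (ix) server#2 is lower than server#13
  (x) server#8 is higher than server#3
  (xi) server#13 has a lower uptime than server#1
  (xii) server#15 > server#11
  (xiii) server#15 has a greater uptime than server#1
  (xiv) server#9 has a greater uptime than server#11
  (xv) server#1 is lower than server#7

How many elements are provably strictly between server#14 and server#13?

2

Chaining upward from server#13 reaches: server#1, server#9, server#7, server#15, server#8.
Chaining downward from server#14 reaches: server#2, server#11, server#1, server#9.
Strictly between server#13 and server#14 are those in both lists: server#1, server#9 — 2 elements.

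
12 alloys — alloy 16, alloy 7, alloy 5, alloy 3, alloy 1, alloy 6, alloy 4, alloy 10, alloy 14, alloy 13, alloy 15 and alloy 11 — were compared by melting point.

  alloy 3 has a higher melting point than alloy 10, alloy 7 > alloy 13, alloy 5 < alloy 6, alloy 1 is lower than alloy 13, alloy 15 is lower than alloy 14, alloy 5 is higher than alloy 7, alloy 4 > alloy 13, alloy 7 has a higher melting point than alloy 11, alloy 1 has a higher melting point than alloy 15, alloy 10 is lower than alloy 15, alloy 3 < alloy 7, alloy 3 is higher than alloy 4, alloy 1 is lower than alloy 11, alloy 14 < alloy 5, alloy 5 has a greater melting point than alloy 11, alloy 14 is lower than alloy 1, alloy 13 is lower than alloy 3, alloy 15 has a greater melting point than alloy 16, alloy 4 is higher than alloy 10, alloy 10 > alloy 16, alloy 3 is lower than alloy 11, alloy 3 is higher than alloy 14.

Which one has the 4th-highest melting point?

alloy 11

The consecutive relations fix a unique order: alloy 16 < alloy 10 < alloy 15 < alloy 14 < alloy 1 < alloy 13 < alloy 4 < alloy 3 < alloy 11 < alloy 7 < alloy 5 < alloy 6.
The 4th largest is alloy 11.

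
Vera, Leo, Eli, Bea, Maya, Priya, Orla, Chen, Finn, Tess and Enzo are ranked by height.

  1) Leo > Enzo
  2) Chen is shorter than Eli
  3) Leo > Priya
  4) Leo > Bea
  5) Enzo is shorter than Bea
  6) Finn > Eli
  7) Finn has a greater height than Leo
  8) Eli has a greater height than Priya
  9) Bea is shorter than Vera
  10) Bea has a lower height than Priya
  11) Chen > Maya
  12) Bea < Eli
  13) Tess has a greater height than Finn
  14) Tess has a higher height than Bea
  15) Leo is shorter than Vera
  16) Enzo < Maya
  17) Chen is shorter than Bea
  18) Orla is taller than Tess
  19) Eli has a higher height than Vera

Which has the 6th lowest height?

Chaining the given pairs: Enzo < Maya < Chen < Bea < Priya < Leo < Vera < Eli < Finn < Tess < Orla.
Counting 6 from the smallest end gives Leo.

Leo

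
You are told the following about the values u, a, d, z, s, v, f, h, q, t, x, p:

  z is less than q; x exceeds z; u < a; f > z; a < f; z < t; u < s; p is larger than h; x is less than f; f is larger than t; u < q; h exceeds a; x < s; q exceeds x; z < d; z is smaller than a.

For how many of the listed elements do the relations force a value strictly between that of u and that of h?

The relations place u below h. An element lies strictly between them when it is forced above u and also forced below h.
Above u: {a, s, f, q, p}. Below h: {z, a}.
Intersection: {a} — 1.

1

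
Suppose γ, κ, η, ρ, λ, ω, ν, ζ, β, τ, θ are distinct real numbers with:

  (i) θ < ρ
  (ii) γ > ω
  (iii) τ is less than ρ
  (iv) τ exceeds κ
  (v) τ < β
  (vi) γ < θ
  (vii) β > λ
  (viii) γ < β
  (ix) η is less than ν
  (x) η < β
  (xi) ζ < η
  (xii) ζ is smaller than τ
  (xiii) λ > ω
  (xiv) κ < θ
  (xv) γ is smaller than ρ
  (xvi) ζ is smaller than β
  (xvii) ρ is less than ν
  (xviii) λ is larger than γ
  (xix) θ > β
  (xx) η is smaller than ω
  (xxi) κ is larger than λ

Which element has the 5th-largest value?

Chaining the given pairs: ζ < η < ω < γ < λ < κ < τ < β < θ < ρ < ν.
The 5th largest is τ.

τ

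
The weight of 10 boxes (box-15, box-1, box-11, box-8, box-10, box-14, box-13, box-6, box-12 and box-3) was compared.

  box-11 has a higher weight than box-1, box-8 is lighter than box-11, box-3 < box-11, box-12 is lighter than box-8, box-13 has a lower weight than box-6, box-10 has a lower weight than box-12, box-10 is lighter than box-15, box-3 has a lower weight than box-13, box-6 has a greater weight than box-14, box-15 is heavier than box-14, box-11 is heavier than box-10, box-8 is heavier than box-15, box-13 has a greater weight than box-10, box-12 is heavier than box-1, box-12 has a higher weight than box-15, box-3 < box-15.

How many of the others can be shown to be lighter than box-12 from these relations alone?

Directly below box-12: box-10, box-1, box-15.
One step further: box-3, box-14 (5 so far).
No other element is forced below box-12 by the given relations, so the count is 5.

5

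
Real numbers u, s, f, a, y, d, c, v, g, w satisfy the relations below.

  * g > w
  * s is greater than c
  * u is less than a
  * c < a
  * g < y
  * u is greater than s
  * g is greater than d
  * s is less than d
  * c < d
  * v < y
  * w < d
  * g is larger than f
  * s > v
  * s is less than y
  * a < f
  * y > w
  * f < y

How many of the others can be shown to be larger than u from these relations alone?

Directly above u: a.
One step further: f (2 so far).
One step further: g, y (4 so far).
Nothing else is reachable above u; 4 in all.

4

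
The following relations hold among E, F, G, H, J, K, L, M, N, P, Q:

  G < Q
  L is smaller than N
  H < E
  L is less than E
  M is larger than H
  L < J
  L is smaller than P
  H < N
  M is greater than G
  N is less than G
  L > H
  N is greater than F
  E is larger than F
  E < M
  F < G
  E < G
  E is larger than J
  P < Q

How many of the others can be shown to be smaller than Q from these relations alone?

8

From Q the given relations immediately reach G, P.
From those, F, L, E, N — 6 in total.
From those, H, J — 8 in total.
No other element is forced below Q by the given relations, so the count is 8.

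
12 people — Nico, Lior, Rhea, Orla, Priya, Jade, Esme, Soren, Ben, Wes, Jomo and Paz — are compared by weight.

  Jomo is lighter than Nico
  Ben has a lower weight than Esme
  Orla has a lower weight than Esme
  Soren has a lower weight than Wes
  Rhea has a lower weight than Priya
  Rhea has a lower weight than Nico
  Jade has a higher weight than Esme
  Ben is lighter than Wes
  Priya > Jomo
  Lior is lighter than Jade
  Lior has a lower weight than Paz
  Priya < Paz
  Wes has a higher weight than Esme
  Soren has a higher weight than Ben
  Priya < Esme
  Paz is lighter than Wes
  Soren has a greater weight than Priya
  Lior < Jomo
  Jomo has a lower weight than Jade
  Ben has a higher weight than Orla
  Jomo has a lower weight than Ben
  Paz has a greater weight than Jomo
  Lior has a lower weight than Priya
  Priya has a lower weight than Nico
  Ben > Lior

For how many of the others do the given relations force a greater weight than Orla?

5

From Orla the given relations immediately reach Ben, Esme.
From those, Soren, Jade, Wes — 5 in total.
Nothing else is reachable above Orla; 5 in all.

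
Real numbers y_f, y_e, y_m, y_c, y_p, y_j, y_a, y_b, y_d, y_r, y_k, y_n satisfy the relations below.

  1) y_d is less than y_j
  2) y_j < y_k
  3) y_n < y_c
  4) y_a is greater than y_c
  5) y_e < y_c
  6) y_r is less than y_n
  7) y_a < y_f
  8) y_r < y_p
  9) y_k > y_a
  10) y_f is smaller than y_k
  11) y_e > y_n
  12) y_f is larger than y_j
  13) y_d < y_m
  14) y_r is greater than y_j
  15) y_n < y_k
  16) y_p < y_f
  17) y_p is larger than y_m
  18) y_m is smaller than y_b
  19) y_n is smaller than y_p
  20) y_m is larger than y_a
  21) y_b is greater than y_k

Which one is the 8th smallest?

y_m

Chaining the given pairs: y_d < y_j < y_r < y_n < y_e < y_c < y_a < y_m < y_p < y_f < y_k < y_b.
The 8th smallest is y_m.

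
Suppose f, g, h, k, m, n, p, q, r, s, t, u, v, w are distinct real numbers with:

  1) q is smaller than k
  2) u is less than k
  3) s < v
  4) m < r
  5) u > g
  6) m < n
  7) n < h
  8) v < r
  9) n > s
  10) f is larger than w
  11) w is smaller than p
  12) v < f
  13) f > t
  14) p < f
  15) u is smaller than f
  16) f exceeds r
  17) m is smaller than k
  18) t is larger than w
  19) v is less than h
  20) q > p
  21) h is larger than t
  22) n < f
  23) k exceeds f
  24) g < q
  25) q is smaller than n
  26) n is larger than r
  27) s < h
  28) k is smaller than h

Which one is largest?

w is not greatest since w < p; g is not greatest since g < u; p is not greatest since p < f; s is not greatest since s < n; q is not greatest since q < k; v is not greatest since v < h; m is not greatest since m < k; r is not greatest since r < n; t is not greatest since t < f; u is not greatest since u < f; n is not greatest since n < f; f is not greatest since f < k; k is not greatest since k < h.
Only h has nothing above it, so h is the largest.

h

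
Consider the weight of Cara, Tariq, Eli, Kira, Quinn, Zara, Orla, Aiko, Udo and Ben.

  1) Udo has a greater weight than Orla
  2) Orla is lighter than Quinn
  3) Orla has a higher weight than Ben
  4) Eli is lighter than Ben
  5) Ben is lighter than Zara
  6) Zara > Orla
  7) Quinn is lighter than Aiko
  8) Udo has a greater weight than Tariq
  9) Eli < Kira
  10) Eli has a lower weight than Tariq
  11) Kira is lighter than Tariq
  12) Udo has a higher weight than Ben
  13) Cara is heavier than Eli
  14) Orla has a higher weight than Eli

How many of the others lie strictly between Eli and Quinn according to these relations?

2

The relations place Eli below Quinn. An element lies strictly between them when it is forced above Eli and also forced below Quinn.
Above Eli: {Ben, Kira, Orla, Zara, Aiko, Tariq, Cara, Udo}. Below Quinn: {Ben, Orla}.
Intersection: {Ben, Orla} — 2.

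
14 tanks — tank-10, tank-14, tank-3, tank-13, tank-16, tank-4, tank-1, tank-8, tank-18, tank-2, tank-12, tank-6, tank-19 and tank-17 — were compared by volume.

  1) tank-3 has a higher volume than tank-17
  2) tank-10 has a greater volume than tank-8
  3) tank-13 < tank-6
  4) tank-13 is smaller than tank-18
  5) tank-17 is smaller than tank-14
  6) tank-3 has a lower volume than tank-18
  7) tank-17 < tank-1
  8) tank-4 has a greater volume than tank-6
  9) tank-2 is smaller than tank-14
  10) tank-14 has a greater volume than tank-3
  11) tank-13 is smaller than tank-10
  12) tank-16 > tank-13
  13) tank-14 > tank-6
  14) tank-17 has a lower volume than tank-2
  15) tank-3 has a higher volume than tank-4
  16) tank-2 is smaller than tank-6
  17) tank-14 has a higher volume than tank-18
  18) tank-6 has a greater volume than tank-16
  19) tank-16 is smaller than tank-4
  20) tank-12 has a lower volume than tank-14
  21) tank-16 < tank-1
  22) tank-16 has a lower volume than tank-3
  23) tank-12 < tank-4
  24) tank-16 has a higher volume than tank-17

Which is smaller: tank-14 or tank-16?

Chaining the given relations: tank-16 < tank-6 < tank-4 < tank-3 < tank-18 < tank-14.
So tank-16 < tank-14; tank-16 is the smaller of the two.

tank-16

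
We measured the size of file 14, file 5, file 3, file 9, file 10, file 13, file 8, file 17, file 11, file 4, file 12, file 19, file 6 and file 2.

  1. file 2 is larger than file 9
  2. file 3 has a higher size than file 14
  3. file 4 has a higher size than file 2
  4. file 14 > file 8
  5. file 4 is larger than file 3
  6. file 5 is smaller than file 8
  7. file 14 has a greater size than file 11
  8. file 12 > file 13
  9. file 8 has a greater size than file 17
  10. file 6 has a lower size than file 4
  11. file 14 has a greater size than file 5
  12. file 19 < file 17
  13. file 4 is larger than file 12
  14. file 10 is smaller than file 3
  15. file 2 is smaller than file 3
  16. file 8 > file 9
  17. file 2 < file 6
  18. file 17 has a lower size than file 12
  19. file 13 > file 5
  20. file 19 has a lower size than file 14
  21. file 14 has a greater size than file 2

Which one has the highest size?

file 19 is not greatest since file 19 < file 17; file 9 is not greatest since file 9 < file 2; file 11 is not greatest since file 11 < file 14; file 5 is not greatest since file 5 < file 14; file 17 is not greatest since file 17 < file 8; file 2 is not greatest since file 2 < file 4; file 13 is not greatest since file 13 < file 12; file 12 is not greatest since file 12 < file 4; file 8 is not greatest since file 8 < file 14; file 14 is not greatest since file 14 < file 3; file 10 is not greatest since file 10 < file 3; file 3 is not greatest since file 3 < file 4; file 6 is not greatest since file 6 < file 4.
Only file 4 has nothing above it, so file 4 is the highest size.

file 4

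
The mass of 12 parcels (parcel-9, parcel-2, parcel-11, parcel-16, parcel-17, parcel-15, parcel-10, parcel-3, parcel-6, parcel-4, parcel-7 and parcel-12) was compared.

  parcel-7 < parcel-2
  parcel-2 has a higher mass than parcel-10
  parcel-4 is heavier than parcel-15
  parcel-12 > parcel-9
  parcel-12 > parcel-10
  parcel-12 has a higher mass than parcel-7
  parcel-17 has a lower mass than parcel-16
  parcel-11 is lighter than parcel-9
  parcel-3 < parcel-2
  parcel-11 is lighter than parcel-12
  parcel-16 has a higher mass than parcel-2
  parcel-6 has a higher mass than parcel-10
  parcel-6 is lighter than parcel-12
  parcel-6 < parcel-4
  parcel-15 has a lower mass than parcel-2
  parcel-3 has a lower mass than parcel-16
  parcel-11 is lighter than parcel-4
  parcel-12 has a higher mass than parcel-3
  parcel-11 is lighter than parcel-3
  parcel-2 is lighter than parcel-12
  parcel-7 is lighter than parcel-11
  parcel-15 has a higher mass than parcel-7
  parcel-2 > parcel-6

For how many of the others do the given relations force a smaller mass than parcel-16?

Directly below parcel-16: parcel-3, parcel-17, parcel-2.
One step further: parcel-7, parcel-11, parcel-15, parcel-10, parcel-6 (8 so far).
Nothing else is reachable below parcel-16; 8 in all.

8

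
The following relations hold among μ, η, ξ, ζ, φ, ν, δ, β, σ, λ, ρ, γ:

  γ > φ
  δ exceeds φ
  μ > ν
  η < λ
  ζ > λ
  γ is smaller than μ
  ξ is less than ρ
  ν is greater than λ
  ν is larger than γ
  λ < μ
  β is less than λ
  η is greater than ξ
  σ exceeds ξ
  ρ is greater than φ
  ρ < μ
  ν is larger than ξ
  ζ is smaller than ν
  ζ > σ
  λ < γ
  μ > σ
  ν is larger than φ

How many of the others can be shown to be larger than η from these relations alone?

Directly above η: λ.
One step further: ζ, γ, ν, μ (5 so far).
Nothing else is reachable above η; 5 in all.

5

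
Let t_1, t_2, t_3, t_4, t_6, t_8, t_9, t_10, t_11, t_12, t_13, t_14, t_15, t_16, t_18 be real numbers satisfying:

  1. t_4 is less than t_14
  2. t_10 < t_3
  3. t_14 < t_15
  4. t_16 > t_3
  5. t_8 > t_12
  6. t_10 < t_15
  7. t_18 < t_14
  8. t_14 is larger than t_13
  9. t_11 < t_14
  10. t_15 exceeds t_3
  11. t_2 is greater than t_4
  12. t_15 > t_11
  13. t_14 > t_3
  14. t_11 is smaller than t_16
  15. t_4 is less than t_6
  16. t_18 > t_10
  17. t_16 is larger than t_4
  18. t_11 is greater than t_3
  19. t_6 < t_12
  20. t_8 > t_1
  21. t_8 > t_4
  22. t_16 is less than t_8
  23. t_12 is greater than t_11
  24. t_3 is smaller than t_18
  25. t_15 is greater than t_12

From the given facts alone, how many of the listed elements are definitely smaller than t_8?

From t_8 the given relations immediately reach t_4, t_1, t_16, t_12.
From those, t_3, t_11, t_6 — 7 in total.
From those, t_10 — 8 in total.
Nothing else is reachable below t_8; 8 in all.

8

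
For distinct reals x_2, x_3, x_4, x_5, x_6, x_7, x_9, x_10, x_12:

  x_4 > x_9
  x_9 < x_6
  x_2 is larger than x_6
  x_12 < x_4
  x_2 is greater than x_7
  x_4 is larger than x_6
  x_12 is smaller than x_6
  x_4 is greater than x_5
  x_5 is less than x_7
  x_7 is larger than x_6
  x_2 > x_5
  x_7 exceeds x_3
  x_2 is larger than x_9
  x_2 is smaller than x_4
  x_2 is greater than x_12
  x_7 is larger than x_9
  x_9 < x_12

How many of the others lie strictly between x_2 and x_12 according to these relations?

2

The relations place x_12 below x_2. An element lies strictly between them when it is forced above x_12 and also forced below x_2.
Above x_12: {x_6, x_7, x_4}. Below x_2: {x_9, x_3, x_5, x_6, x_7}.
Intersection: {x_6, x_7} — 2.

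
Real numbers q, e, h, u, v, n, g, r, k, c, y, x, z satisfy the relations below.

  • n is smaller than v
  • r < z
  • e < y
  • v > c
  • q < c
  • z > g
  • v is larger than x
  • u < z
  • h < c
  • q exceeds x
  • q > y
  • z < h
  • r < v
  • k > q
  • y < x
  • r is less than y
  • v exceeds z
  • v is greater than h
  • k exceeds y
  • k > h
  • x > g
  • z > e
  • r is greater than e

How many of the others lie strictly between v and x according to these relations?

2

Chaining upward from x reaches: q, c, k.
Chaining downward from v reaches: e, u, n, g, r, z, y, h, q, c.
Strictly between x and v are those in both lists: q, c — 2 elements.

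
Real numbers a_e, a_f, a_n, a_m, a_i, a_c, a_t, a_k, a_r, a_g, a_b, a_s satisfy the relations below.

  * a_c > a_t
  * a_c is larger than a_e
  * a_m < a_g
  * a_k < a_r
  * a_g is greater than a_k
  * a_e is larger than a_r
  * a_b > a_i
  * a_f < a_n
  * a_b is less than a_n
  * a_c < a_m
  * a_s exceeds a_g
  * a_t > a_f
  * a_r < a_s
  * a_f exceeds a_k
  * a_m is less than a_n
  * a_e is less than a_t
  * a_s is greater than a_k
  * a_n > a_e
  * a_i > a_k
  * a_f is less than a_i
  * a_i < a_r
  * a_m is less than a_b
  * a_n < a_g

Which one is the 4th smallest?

a_r

The consecutive relations fix a unique order: a_k < a_f < a_i < a_r < a_e < a_t < a_c < a_m < a_b < a_n < a_g < a_s.
Counting 4 from the smallest end gives a_r.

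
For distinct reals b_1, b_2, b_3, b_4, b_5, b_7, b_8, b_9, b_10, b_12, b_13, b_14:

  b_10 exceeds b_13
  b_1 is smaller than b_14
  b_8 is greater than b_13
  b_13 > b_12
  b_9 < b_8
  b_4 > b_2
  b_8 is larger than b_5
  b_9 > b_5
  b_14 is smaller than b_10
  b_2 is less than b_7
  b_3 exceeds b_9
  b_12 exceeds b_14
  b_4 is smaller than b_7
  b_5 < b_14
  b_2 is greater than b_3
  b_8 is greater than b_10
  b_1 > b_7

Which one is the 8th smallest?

b_14

Piecing the relations together gives one ordering: b_5 < b_9 < b_3 < b_2 < b_4 < b_7 < b_1 < b_14 < b_12 < b_13 < b_10 < b_8.
Counting 8 from the smallest end gives b_14.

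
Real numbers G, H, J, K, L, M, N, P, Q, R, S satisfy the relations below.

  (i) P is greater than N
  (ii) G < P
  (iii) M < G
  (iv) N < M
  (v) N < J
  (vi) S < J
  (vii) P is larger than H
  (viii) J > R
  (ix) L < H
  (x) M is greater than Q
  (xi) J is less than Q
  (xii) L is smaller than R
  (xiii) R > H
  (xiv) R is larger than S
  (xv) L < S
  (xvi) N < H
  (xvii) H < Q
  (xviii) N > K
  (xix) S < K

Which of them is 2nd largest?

The consecutive relations fix a unique order: L < S < K < N < H < R < J < Q < M < G < P.
The 2nd largest is G.

G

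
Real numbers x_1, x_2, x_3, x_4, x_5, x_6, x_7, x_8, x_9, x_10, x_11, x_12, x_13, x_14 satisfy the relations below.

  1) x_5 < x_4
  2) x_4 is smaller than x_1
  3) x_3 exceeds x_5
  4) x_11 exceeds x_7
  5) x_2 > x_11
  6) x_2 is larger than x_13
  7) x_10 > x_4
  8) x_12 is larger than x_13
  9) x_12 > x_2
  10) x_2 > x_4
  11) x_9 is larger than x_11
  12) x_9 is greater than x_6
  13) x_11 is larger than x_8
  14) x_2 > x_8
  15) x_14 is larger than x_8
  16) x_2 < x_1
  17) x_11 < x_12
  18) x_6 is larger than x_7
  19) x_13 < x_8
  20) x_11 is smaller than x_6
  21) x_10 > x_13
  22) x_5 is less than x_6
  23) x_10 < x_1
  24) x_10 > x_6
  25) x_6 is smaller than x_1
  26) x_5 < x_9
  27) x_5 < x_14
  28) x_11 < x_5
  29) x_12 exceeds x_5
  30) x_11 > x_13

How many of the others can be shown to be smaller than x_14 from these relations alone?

From x_14 the given relations immediately reach x_8, x_5.
From those, x_13, x_11 — 4 in total.
From those, x_7 — 5 in total.
No other element is forced below x_14 by the given relations, so the count is 5.

5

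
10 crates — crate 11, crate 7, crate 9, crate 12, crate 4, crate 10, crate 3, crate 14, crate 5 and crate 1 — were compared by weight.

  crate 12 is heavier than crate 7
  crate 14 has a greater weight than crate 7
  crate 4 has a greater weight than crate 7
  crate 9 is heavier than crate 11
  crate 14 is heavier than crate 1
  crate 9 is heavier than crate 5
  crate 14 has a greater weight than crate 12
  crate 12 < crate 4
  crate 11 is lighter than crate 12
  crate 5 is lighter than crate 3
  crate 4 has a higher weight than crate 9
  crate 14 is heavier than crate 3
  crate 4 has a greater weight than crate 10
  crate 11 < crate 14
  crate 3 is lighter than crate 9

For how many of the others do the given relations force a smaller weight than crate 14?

6

From crate 14 the given relations immediately reach crate 11, crate 1, crate 3, crate 7, crate 12.
From those, crate 5 — 6 in total.
Nothing else is reachable below crate 14; 6 in all.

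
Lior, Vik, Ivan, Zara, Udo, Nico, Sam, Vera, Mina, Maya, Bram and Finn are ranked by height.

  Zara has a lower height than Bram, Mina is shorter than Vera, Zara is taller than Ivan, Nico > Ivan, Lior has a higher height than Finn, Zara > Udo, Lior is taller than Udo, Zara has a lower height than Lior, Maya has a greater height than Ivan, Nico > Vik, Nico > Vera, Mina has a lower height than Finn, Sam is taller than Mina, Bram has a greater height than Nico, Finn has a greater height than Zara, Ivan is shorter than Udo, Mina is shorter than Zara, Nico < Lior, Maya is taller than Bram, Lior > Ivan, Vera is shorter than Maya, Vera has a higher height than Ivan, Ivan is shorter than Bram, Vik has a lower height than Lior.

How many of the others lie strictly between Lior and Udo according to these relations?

Chaining upward from Udo reaches: Zara, Bram, Finn, Maya.
Chaining downward from Lior reaches: Ivan, Mina, Vera, Vik, Nico, Zara, Finn.
Strictly between Udo and Lior are those in both lists: Zara, Finn — 2 elements.

2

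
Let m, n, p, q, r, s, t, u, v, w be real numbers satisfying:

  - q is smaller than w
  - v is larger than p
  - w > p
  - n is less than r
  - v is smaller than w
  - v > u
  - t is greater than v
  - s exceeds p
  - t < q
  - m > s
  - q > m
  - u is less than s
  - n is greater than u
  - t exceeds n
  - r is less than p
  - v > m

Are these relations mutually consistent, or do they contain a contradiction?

consistent

The single ordering u < n < r < p < s < m < v < t < q < w satisfies every listed relation, so no contradiction arises.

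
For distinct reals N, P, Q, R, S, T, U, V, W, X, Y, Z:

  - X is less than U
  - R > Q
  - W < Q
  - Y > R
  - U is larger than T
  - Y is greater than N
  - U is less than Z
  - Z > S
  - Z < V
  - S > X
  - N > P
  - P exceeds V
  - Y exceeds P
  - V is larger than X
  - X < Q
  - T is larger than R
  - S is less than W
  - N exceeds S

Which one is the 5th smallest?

The consecutive relations fix a unique order: X < S < W < Q < R < T < U < Z < V < P < N < Y.
The 5th smallest is R.

R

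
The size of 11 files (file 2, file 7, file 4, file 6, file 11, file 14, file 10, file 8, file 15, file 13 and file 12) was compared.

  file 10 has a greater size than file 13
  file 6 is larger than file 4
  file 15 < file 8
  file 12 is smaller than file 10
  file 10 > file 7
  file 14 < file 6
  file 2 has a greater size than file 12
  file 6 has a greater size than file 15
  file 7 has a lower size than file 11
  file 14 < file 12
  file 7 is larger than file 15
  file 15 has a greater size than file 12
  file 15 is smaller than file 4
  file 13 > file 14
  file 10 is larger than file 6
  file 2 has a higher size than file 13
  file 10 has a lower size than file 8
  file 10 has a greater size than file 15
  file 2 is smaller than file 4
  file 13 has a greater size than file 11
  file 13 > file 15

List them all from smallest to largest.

file 14 < file 12 < file 15 < file 7 < file 11 < file 13 < file 2 < file 4 < file 6 < file 10 < file 8

The consecutive links are each given: file 14 < file 12; file 12 < file 15; file 15 < file 7; file 7 < file 11; file 11 < file 13; file 13 < file 2; file 2 < file 4; file 4 < file 6; file 6 < file 10; file 10 < file 8.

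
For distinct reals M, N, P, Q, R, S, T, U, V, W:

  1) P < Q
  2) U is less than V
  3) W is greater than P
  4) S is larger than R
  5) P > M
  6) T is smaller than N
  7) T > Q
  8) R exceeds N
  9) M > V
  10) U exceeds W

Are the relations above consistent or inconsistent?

We have P < W stated directly, yet also W < U < V < M < P by chaining the others — so W < P. Contradiction.

inconsistent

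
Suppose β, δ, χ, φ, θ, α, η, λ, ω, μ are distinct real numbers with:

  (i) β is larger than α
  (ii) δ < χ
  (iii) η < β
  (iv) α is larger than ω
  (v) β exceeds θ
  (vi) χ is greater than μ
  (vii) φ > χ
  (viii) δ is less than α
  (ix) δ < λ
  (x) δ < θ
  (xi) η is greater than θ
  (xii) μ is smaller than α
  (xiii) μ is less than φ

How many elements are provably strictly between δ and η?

The relations place δ below η. An element lies strictly between them when it is forced above δ and also forced below η.
Above δ: {χ, λ, φ, α, θ, β}. Below η: {θ}.
Intersection: {θ} — 1.

1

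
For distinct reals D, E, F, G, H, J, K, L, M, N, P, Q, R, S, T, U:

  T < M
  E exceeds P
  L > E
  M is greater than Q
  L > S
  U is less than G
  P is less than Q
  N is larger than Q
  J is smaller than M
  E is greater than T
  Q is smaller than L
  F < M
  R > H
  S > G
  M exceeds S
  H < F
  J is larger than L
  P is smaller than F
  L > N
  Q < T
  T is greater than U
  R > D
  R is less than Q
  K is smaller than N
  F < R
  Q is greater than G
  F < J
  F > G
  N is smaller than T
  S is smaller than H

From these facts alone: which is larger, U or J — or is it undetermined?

Link the given pairs in sequence: U < G; G < S; S < H; H < F; F < R; R < Q; Q < N; N < T; T < E; E < L; L < J.
Chaining these gives U < G < S < H < F < R < Q < N < T < E < L < J.
So J is larger.

J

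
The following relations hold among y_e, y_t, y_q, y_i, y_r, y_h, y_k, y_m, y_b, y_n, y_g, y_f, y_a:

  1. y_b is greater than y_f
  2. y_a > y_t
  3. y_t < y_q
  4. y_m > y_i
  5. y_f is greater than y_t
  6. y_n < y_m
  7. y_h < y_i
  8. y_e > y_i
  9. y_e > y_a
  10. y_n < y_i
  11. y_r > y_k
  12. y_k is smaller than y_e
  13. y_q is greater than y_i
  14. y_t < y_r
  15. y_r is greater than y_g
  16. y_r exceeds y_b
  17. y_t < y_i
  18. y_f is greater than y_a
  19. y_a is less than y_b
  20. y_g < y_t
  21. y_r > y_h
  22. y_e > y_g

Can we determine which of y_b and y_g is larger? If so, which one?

The relevant relations are y_g < y_t; y_t < y_a; y_a < y_f; y_f < y_b.
Chaining these gives y_g < y_t < y_a < y_f < y_b.
So y_b is larger.

y_b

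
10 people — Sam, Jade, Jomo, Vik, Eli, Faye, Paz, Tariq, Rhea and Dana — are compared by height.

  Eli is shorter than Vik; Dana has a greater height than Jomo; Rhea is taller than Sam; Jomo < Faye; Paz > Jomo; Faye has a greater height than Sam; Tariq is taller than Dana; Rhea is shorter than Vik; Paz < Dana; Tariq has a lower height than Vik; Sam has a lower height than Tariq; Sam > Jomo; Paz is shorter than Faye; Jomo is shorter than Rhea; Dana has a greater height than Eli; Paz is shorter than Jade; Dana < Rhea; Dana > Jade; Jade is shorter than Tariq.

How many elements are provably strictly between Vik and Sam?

The relations place Sam below Vik. An element lies strictly between them when it is forced above Sam and also forced below Vik.
Above Sam: {Faye, Tariq, Rhea}. Below Vik: {Jomo, Eli, Paz, Jade, Dana, Tariq, Rhea}.
Intersection: {Tariq, Rhea} — 2.

2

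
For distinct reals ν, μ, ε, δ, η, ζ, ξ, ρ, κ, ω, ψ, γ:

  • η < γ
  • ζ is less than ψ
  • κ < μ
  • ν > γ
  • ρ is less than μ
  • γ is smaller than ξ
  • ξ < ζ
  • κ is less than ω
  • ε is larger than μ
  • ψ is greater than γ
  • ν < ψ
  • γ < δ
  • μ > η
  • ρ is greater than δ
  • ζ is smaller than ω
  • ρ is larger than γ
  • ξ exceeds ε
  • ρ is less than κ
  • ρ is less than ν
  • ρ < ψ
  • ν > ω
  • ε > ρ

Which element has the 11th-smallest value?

ν

Chaining the given pairs: η < γ < δ < ρ < κ < μ < ε < ξ < ζ < ω < ν < ψ.
The 11th smallest is ν.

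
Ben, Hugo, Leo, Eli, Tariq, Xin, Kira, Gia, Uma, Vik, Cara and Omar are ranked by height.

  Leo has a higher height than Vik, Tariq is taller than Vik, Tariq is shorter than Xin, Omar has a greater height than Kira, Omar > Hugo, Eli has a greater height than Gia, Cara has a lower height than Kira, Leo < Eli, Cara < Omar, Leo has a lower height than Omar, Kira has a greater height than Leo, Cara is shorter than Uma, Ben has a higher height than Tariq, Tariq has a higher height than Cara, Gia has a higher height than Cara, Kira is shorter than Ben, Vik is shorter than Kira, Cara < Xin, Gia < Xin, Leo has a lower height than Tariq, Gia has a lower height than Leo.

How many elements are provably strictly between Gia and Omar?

2

The relations place Gia below Omar. An element lies strictly between them when it is forced above Gia and also forced below Omar.
Above Gia: {Leo, Tariq, Eli, Xin, Kira, Ben}. Below Omar: {Cara, Vik, Hugo, Leo, Kira}.
Intersection: {Leo, Kira} — 2.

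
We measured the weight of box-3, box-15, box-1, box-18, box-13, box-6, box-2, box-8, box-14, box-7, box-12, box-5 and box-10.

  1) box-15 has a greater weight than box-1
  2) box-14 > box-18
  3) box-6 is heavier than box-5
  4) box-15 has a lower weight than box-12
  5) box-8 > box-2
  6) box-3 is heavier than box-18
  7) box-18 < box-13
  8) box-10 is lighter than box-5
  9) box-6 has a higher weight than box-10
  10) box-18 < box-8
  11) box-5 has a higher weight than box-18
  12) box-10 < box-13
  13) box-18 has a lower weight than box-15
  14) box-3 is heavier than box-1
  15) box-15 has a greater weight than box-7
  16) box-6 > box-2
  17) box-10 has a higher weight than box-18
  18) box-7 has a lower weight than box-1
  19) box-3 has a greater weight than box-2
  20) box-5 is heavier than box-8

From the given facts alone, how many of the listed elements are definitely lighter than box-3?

Directly below box-3: box-18, box-2, box-1.
One step further: box-7 (4 so far).
No other element is forced below box-3 by the given relations, so the count is 4.

4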